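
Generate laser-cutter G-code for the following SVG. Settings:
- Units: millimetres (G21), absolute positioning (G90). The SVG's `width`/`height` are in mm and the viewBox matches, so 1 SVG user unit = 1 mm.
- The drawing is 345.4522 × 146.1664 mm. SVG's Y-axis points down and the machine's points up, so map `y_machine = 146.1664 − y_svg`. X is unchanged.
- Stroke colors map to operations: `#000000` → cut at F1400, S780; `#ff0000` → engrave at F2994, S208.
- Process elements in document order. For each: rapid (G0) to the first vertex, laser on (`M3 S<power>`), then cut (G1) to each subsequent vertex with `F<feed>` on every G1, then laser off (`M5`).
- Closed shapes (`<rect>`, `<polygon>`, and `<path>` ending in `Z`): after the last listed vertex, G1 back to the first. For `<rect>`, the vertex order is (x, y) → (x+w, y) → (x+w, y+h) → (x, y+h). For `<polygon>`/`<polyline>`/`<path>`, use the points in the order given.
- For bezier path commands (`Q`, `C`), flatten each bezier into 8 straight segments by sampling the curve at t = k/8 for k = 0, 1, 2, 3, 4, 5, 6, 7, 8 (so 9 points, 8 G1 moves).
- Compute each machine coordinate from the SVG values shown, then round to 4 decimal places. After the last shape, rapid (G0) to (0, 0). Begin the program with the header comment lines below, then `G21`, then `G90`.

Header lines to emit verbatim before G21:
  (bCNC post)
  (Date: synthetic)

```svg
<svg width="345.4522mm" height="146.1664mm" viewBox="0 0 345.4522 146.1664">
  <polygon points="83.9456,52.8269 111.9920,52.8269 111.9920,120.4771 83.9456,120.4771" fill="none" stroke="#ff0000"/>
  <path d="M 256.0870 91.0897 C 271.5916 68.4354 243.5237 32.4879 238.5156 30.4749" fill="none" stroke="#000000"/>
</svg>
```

(bCNC post)
(Date: synthetic)
G21
G90
G0 X83.9456 Y93.3395
M3 S208
G1 X111.9920 Y93.3395 F2994
G1 X111.9920 Y25.6893 F2994
G1 X83.9456 Y25.6893 F2994
G1 X83.9456 Y93.3395 F2994
M5
G0 X256.0870 Y55.0767
M3 S780
G1 X259.9889 Y64.1029 F1400
G1 X260.5867 Y73.8220 F1400
G1 X258.6613 Y83.6803 F1400
G1 X254.9936 Y93.1246 F1400
G1 X250.3643 Y101.6013 F1400
G1 X245.5543 Y108.5570 F1400
G1 X241.3444 Y113.4382 F1400
G1 X238.5156 Y115.6915 F1400
M5
G0 X0.0000 Y0.0000

Since the viewBox matches the mm dimensions, user units are millimetres directly. The only transform is the Y-flip y_m = 146.1664 − y_svg.

Shape 1 is a rectangle drawn with `<polygon>`. Its stroke #ff0000 means engrave at S208, F2994. After flipping Y the toolpath is (83.9456,93.3395) → (111.9920,93.3395) → (111.9920,25.6893) → (83.9456,25.6893) → (83.9456,93.3395), returning to the start.

Shape 2 is a cubic bezier drawn with `<path>`. Its stroke #000000 means cut at S780, F1400. After flipping Y the toolpath is (256.0870,55.0767) → (259.9889,64.1029) → (260.5867,73.8220) → (258.6613,83.6803) → (254.9936,93.1246) → (250.3643,101.6013) → (245.5543,108.5570) → (241.3444,113.4382) → (238.5156,115.6915).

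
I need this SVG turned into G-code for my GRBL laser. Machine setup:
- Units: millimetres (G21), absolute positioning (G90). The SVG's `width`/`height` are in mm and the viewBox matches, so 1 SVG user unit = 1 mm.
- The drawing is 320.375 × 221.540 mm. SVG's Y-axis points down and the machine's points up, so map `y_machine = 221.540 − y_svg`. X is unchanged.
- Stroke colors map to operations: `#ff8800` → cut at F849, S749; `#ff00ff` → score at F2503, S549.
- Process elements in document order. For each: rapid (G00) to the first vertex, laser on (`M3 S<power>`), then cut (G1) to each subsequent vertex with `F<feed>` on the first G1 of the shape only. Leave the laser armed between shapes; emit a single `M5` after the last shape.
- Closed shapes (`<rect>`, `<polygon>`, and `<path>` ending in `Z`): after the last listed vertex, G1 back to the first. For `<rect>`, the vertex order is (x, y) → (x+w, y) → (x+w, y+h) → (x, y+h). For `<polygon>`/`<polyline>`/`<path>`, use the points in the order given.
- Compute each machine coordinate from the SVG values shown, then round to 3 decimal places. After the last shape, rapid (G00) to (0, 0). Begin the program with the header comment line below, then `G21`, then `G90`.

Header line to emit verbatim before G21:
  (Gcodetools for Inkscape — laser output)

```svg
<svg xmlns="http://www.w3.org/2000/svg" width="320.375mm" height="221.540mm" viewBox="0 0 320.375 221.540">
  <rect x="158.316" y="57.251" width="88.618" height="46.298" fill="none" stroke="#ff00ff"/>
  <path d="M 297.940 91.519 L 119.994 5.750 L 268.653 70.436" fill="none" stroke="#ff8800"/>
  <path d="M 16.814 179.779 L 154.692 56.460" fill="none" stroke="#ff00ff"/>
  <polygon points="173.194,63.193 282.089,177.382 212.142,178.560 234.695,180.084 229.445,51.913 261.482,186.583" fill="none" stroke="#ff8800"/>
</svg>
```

(Gcodetools for Inkscape — laser output)
G21
G90
G00 X158.316 Y164.289
M3 S549
G1 X246.934 Y164.289 F2503
G1 X246.934 Y117.991
G1 X158.316 Y117.991
G1 X158.316 Y164.289
G00 X297.940 Y130.021
M3 S749
G1 X119.994 Y215.790 F849
G1 X268.653 Y151.104
G00 X16.814 Y41.761
M3 S549
G1 X154.692 Y165.080 F2503
G00 X173.194 Y158.347
M3 S749
G1 X282.089 Y44.158 F849
G1 X212.142 Y42.980
G1 X234.695 Y41.456
G1 X229.445 Y169.627
G1 X261.482 Y34.957
G1 X173.194 Y158.347
M5
G00 X0.000 Y0.000

1 u = 1 mm; y_m = 221.540 − y.

[1] `<rect>` rectangle, #ff00ff→score S549 F2503: (158.316,164.289) → (246.934,164.289) → (246.934,117.991) → (158.316,117.991) → (158.316,164.289) (closed)

[2] `<path>` open polyline, #ff8800→cut S749 F849: (297.940,130.021) → (119.994,215.790) → (268.653,151.104)

[3] `<path>` line segment, #ff00ff→score S549 F2503: (16.814,41.761) → (154.692,165.080)

[4] `<polygon>` closed polygon, #ff8800→cut S749 F849: (173.194,158.347) → (282.089,44.158) → (212.142,42.980) → (234.695,41.456) → (229.445,169.627) → (261.482,34.957) → (173.194,158.347) (closed)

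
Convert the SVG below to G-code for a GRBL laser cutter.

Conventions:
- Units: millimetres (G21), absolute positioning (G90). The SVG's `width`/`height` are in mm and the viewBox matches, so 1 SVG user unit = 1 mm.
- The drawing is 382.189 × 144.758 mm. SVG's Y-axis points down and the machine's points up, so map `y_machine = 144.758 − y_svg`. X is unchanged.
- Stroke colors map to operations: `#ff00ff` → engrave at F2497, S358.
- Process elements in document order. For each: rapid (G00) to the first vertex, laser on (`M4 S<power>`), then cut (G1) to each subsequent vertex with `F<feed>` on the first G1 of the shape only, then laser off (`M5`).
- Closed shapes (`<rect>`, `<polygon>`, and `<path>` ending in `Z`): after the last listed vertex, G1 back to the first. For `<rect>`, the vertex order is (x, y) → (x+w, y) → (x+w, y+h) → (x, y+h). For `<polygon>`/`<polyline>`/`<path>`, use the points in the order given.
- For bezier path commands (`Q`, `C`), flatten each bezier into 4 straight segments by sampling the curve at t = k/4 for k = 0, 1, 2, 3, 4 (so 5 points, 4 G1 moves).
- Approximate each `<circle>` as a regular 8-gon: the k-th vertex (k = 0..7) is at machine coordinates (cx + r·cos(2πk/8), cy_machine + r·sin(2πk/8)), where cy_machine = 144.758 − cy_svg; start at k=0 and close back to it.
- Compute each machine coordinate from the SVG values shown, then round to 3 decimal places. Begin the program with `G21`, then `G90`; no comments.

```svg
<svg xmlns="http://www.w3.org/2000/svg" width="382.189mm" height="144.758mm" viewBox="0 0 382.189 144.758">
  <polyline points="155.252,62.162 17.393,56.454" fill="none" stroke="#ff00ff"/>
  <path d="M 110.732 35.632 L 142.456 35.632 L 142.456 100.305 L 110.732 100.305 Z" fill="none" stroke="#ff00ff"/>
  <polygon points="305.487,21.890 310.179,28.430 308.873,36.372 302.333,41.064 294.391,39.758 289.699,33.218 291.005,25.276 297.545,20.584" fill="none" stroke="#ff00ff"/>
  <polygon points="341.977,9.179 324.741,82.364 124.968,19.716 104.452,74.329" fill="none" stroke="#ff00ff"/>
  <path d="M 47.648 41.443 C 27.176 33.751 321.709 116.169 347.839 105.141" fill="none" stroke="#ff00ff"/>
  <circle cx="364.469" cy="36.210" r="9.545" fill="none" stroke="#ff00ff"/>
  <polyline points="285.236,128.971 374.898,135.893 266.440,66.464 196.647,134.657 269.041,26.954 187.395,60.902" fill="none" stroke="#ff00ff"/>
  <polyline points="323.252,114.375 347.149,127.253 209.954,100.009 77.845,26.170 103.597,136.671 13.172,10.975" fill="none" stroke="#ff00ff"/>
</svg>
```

1 u = 1 mm; y_m = 144.758 − y.

[1] `<polyline>` line segment, #ff00ff→engrave S358 F2497: (155.252,82.596) → (17.393,88.304)

[2] `<path>` rectangle, #ff00ff→engrave S358 F2497: (110.732,109.126) → (142.456,109.126) → (142.456,44.453) → (110.732,44.453) → (110.732,109.126) (closed)

[3] `<polygon>` regular polygon, #ff00ff→engrave S358 F2497: (305.487,122.868) → (310.179,116.328) → (308.873,108.386) → (302.333,103.694) → (294.391,105.000) → (289.699,111.540) → (291.005,119.482) → (297.545,124.174) → (305.487,122.868) (closed)

[4] `<polygon>` closed polygon, #ff00ff→engrave S358 F2497: (341.977,135.579) → (324.741,62.394) → (124.968,125.042) → (104.452,70.429) → (341.977,135.579) (closed)

[5] `<path>` cubic bezier, #ff00ff→engrave S358 F2497: (47.648,103.315) → (82.242,95.056) → (180.268,70.215) → (287.032,45.999) → (347.839,39.617)

[6] `<circle>` circle, #ff00ff→engrave S358 F2497: (374.014,108.548) → (371.218,115.297) → (364.469,118.093) → (357.720,115.297) → (354.924,108.548) → (357.720,101.799) → (364.469,99.003) → (371.218,101.799) → (374.014,108.548) (closed)

[7] `<polyline>` open polyline, #ff00ff→engrave S358 F2497: (285.236,15.787) → (374.898,8.865) → (266.440,78.294) → (196.647,10.101) → (269.041,117.804) → (187.395,83.856)

[8] `<polyline>` open polyline, #ff00ff→engrave S358 F2497: (323.252,30.383) → (347.149,17.505) → (209.954,44.749) → (77.845,118.588) → (103.597,8.087) → (13.172,133.783)

G21
G90
G00 X155.252 Y82.596
M4 S358
G1 X17.393 Y88.304 F2497
M5
G00 X110.732 Y109.126
M4 S358
G1 X142.456 Y109.126 F2497
G1 X142.456 Y44.453
G1 X110.732 Y44.453
G1 X110.732 Y109.126
M5
G00 X305.487 Y122.868
M4 S358
G1 X310.179 Y116.328 F2497
G1 X308.873 Y108.386
G1 X302.333 Y103.694
G1 X294.391 Y105.000
G1 X289.699 Y111.540
G1 X291.005 Y119.482
G1 X297.545 Y124.174
G1 X305.487 Y122.868
M5
G00 X341.977 Y135.579
M4 S358
G1 X324.741 Y62.394 F2497
G1 X124.968 Y125.042
G1 X104.452 Y70.429
G1 X341.977 Y135.579
M5
G00 X47.648 Y103.315
M4 S358
G1 X82.242 Y95.056 F2497
G1 X180.268 Y70.215
G1 X287.032 Y45.999
G1 X347.839 Y39.617
M5
G00 X374.014 Y108.548
M4 S358
G1 X371.218 Y115.297 F2497
G1 X364.469 Y118.093
G1 X357.720 Y115.297
G1 X354.924 Y108.548
G1 X357.720 Y101.799
G1 X364.469 Y99.003
G1 X371.218 Y101.799
G1 X374.014 Y108.548
M5
G00 X285.236 Y15.787
M4 S358
G1 X374.898 Y8.865 F2497
G1 X266.440 Y78.294
G1 X196.647 Y10.101
G1 X269.041 Y117.804
G1 X187.395 Y83.856
M5
G00 X323.252 Y30.383
M4 S358
G1 X347.149 Y17.505 F2497
G1 X209.954 Y44.749
G1 X77.845 Y118.588
G1 X103.597 Y8.087
G1 X13.172 Y133.783
M5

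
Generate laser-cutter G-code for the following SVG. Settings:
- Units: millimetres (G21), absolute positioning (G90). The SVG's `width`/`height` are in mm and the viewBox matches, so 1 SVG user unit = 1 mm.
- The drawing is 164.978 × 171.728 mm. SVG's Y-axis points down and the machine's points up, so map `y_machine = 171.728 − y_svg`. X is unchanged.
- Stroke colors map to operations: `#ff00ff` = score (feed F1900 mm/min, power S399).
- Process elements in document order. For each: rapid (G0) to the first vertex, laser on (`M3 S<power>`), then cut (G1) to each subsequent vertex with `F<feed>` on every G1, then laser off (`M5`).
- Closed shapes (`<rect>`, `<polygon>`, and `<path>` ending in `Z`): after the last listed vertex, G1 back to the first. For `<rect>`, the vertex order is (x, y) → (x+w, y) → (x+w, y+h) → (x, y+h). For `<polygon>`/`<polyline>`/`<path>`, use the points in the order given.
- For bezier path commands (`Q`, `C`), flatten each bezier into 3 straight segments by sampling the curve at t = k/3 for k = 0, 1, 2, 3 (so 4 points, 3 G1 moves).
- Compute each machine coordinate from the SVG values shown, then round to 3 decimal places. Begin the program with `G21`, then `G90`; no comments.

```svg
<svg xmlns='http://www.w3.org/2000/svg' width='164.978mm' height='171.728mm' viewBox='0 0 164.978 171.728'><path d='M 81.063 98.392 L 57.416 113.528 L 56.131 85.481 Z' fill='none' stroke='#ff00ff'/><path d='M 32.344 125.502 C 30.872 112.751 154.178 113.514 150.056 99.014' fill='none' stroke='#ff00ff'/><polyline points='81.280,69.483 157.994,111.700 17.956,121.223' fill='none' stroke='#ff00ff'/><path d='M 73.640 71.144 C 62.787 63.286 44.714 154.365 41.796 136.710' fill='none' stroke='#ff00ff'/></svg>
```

1 u = 1 mm; y_m = 171.728 − y.

[1] `<path>` regular polygon, #ff00ff→score S399 F1900: (81.063,73.336) → (57.416,58.200) → (56.131,86.247) → (81.063,73.336) (closed)

[2] `<path>` cubic bezier, #ff00ff→score S399 F1900: (32.344,46.226) → (63.124,55.538) → (121.043,62.236) → (150.056,72.714)

[3] `<polyline>` open polyline, #ff00ff→score S399 F1900: (81.280,102.245) → (157.994,60.028) → (17.956,50.505)

[4] `<path>` cubic bezier, #ff00ff→score S399 F1900: (73.640,100.584) → (61.209,83.155) → (48.937,45.916) → (41.796,35.018)

G21
G90
G0 X81.063 Y73.336
M3 S399
G1 X57.416 Y58.200 F1900
G1 X56.131 Y86.247 F1900
G1 X81.063 Y73.336 F1900
M5
G0 X32.344 Y46.226
M3 S399
G1 X63.124 Y55.538 F1900
G1 X121.043 Y62.236 F1900
G1 X150.056 Y72.714 F1900
M5
G0 X81.280 Y102.245
M3 S399
G1 X157.994 Y60.028 F1900
G1 X17.956 Y50.505 F1900
M5
G0 X73.640 Y100.584
M3 S399
G1 X61.209 Y83.155 F1900
G1 X48.937 Y45.916 F1900
G1 X41.796 Y35.018 F1900
M5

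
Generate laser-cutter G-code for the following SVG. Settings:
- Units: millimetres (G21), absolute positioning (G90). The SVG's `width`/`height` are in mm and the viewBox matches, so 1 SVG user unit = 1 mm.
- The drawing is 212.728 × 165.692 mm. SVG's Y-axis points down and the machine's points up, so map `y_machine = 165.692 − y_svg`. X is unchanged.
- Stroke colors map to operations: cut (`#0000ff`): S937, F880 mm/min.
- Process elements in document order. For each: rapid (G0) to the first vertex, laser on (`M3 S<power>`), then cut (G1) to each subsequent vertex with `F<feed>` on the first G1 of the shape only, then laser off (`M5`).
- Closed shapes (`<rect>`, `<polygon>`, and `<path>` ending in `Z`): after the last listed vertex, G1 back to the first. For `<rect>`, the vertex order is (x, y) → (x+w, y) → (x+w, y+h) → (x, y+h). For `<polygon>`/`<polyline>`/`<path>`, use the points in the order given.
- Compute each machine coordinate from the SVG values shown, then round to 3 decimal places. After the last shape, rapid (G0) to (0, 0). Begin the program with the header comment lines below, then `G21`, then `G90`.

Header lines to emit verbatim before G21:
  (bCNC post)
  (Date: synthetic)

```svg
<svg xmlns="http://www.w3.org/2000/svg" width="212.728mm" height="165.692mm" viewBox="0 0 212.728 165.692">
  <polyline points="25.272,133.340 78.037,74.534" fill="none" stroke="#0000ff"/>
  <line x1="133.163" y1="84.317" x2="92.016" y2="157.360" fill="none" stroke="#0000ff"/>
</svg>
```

(bCNC post)
(Date: synthetic)
G21
G90
G0 X25.272 Y32.352
M3 S937
G1 X78.037 Y91.158 F880
M5
G0 X133.163 Y81.375
M3 S937
G1 X92.016 Y8.332 F880
M5
G0 X0.000 Y0.000

Since the viewBox matches the mm dimensions, user units are millimetres directly. The only transform is the Y-flip y_m = 165.692 − y_svg.

Shape 1 is a line segment drawn with `<polyline>`. Its stroke #0000ff means cut at S937, F880. After flipping Y the toolpath is (25.272,32.352) → (78.037,91.158).

Shape 2 is a line segment drawn with `<line>`. Its stroke #0000ff means cut at S937, F880. After flipping Y the toolpath is (133.163,81.375) → (92.016,8.332).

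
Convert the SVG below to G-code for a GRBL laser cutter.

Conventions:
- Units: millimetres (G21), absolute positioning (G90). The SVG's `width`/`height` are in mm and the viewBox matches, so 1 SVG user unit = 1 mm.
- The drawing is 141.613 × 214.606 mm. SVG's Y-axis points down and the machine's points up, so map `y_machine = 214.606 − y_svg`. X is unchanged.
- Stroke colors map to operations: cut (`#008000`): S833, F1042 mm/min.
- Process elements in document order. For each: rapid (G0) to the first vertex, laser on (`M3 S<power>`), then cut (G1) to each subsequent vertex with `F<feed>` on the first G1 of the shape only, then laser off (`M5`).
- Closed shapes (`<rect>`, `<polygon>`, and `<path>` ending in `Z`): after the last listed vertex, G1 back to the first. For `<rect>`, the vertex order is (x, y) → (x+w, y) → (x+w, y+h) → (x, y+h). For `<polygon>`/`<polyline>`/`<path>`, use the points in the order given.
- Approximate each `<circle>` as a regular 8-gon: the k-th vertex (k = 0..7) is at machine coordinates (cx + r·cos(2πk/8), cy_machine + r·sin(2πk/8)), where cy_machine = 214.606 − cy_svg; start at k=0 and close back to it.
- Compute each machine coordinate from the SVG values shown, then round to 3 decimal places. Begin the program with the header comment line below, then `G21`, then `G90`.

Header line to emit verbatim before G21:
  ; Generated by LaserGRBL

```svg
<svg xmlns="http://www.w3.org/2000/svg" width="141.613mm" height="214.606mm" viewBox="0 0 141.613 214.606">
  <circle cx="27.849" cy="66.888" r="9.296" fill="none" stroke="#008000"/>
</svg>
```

; Generated by LaserGRBL
G21
G90
G0 X37.145 Y147.718
M3 S833
G1 X34.422 Y154.291 F1042
G1 X27.849 Y157.014
G1 X21.276 Y154.291
G1 X18.553 Y147.718
G1 X21.276 Y141.145
G1 X27.849 Y138.422
G1 X34.422 Y141.145
G1 X37.145 Y147.718
M5

Since the viewBox matches the mm dimensions, user units are millimetres directly. The only transform is the Y-flip y_m = 214.606 − y_svg.

Shape 1 is a circle drawn with `<circle>`. Its stroke #008000 means cut at S833, F1042. After flipping Y the toolpath is (37.145,147.718) → (34.422,154.291) → (27.849,157.014) → (21.276,154.291) → (18.553,147.718) → (21.276,141.145) → (27.849,138.422) → (34.422,141.145) → (37.145,147.718), returning to the start.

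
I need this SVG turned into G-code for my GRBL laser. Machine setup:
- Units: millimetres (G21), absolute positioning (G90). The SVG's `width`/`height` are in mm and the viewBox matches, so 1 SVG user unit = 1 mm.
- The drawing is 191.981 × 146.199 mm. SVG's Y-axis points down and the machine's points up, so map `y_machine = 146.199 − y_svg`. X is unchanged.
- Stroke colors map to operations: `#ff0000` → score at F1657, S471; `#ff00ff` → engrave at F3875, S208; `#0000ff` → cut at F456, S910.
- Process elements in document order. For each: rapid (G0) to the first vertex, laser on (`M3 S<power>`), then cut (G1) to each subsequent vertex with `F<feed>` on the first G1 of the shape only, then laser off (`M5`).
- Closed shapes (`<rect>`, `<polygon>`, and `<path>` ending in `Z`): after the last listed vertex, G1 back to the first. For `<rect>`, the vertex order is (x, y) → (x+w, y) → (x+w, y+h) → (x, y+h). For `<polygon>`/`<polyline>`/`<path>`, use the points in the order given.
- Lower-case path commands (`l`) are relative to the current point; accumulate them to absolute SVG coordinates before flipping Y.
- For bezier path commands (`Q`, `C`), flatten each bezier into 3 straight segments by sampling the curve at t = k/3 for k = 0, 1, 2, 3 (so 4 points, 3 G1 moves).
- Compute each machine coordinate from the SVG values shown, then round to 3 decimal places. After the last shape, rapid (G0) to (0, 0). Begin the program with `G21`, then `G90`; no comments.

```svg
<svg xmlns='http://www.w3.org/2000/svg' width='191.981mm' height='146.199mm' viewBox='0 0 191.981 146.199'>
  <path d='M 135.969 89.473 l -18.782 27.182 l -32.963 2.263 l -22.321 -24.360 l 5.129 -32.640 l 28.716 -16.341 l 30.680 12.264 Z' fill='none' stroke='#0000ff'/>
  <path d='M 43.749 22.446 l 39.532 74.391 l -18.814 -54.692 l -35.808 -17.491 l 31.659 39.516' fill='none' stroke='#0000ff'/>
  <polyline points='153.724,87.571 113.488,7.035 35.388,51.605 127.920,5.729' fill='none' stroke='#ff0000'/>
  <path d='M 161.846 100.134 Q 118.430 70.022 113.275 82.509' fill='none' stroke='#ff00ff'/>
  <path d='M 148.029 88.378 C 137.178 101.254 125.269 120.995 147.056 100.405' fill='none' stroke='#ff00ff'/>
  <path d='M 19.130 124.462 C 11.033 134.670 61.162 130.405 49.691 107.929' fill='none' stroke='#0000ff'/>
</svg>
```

G21
G90
G0 X135.969 Y56.726
M3 S910
G1 X117.187 Y29.544 F456
G1 X84.224 Y27.281
G1 X61.903 Y51.641
G1 X67.032 Y84.281
G1 X95.748 Y100.622
G1 X126.428 Y88.358
G1 X135.969 Y56.726
M5
G0 X43.749 Y123.753
M3 S910
G1 X83.281 Y49.362 F456
G1 X64.467 Y104.054
G1 X28.659 Y121.545
G1 X60.318 Y82.029
M5
G0 X153.724 Y58.628
M3 S471
G1 X113.488 Y139.164 F1657
G1 X35.388 Y94.594
G1 X127.920 Y140.470
M5
G0 X161.846 Y46.065
M3 S208
G1 X137.153 Y61.406 F3875
G1 X120.963 Y67.281
G1 X113.275 Y63.690
M5
G0 X148.029 Y57.821
M3 S208
G1 X138.113 Y44.405 F3875
G1 X135.214 Y36.900
G1 X147.056 Y45.794
M5
G0 X19.130 Y21.737
M3 S910
G1 X26.004 Y16.492 F456
G1 X45.067 Y21.726
G1 X49.691 Y38.270
M5
G0 X0.000 Y0.000

viewBox `0 0 191.981 146.199` with mm width/height → 1 unit = 1 mm. Flip: y_m = 146.199 − y_svg.

**Shape 1** — `<path>` regular polygon, stroke `#0000ff` → cut (S910, F456). Machine vertices: (135.969,56.726) → (117.187,29.544) → (84.224,27.281) → (61.903,51.641) → (67.032,84.281) → (95.748,100.622) → (126.428,88.358) → (135.969,56.726). Closed: final G1 returns to the first vertex.

**Shape 2** — `<path>` open polyline, stroke `#0000ff` → cut (S910, F456). Machine vertices: (43.749,123.753) → (83.281,49.362) → (64.467,104.054) → (28.659,121.545) → (60.318,82.029). Open path.

**Shape 3** — `<polyline>` open polyline, stroke `#ff0000` → score (S471, F1657). Machine vertices: (153.724,58.628) → (113.488,139.164) → (35.388,94.594) → (127.920,140.470). Open path.

**Shape 4** — `<path>` quadratic bezier, stroke `#ff00ff` → engrave (S208, F3875). Control points (SVG): P0=(161.846,100.134), P1=(118.430,70.022), P2=(113.275,82.509); sampled at t=k/3. Machine vertices: (161.846,46.065) → (137.153,61.406) → (120.963,67.281) → (113.275,63.690). Open path.

**Shape 5** — `<path>` cubic bezier, stroke `#ff00ff` → engrave (S208, F3875). Control points (SVG): P0=(148.029,88.378), P1=(137.178,101.254), P2=(125.269,120.995), P3=(147.056,100.405); sampled at t=k/3. Machine vertices: (148.029,57.821) → (138.113,44.405) → (135.214,36.900) → (147.056,45.794). Open path.

**Shape 6** — `<path>` cubic bezier, stroke `#0000ff` → cut (S910, F456). Control points (SVG): P0=(19.130,124.462), P1=(11.033,134.670), P2=(61.162,130.405), P3=(49.691,107.929); sampled at t=k/3. Machine vertices: (19.130,21.737) → (26.004,16.492) → (45.067,21.726) → (49.691,38.270). Open path.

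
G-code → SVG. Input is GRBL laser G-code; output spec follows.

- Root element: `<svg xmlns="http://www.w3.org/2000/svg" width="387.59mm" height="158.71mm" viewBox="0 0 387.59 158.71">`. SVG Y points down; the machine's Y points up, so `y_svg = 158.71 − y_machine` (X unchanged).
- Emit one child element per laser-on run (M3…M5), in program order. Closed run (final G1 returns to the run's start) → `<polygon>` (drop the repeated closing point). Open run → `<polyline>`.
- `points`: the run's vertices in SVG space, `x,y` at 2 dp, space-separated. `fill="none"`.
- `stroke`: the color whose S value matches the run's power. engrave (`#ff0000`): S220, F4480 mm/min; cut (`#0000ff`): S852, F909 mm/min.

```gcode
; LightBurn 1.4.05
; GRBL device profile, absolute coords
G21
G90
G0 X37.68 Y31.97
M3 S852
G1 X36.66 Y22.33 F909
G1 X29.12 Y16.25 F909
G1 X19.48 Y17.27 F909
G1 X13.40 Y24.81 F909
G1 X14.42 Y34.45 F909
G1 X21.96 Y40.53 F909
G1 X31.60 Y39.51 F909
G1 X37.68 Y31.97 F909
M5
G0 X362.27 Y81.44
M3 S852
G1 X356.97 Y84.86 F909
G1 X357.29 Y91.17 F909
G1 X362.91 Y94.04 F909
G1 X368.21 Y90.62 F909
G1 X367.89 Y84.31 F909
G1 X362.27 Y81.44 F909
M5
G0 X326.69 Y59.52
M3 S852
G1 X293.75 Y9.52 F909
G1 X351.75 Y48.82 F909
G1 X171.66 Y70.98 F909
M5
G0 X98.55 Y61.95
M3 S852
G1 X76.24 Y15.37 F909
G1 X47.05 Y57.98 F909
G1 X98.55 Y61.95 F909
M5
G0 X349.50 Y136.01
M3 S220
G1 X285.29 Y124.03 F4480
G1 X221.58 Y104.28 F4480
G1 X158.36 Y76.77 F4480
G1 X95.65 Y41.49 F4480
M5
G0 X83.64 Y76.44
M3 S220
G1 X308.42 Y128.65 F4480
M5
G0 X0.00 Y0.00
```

Each laser-on run becomes one SVG element. Flip Y back into SVG space with y_svg = 158.71 − y_machine.

Run 1: power S852 maps to stroke `#0000ff` (cut). The run returns to its start, so emit a `<polygon>` with points (Y-flipped): 37.68,126.74 36.66,136.38 29.12,142.46 19.48,141.44 13.40,133.90 14.42,124.26 21.96,118.18 31.60,119.20.

Run 2: power S852 maps to stroke `#0000ff` (cut). The run returns to its start, so emit a `<polygon>` with points (Y-flipped): 362.27,77.27 356.97,73.85 357.29,67.54 362.91,64.67 368.21,68.09 367.89,74.40.

Run 3: the run's S852 means `#0000ff` (cut). The run is open, so emit a `<polyline>` with points (Y-flipped): 326.69,99.19 293.75,149.19 351.75,109.89 171.66,87.73.

Run 4: the run's S852 means `#0000ff` (cut). The run returns to its start, so emit a `<polygon>` with points (Y-flipped): 98.55,96.76 76.24,143.34 47.05,100.73.

Run 5: the run's S220 means `#ff0000` (engrave). The run is open, so emit a `<polyline>` with points (Y-flipped): 349.50,22.70 285.29,34.68 221.58,54.43 158.36,81.94 95.65,117.22.

Run 6: S220 ⇒ engrave layer `#ff0000`. The run is open, so emit a `<polyline>` with points (Y-flipped): 83.64,82.27 308.42,30.06.

<svg xmlns="http://www.w3.org/2000/svg" width="387.59mm" height="158.71mm" viewBox="0 0 387.59 158.71">
  <polygon points="37.68,126.74 36.66,136.38 29.12,142.46 19.48,141.44 13.40,133.90 14.42,124.26 21.96,118.18 31.60,119.20" fill="none" stroke="#0000ff"/>
  <polygon points="362.27,77.27 356.97,73.85 357.29,67.54 362.91,64.67 368.21,68.09 367.89,74.40" fill="none" stroke="#0000ff"/>
  <polyline points="326.69,99.19 293.75,149.19 351.75,109.89 171.66,87.73" fill="none" stroke="#0000ff"/>
  <polygon points="98.55,96.76 76.24,143.34 47.05,100.73" fill="none" stroke="#0000ff"/>
  <polyline points="349.50,22.70 285.29,34.68 221.58,54.43 158.36,81.94 95.65,117.22" fill="none" stroke="#ff0000"/>
  <polyline points="83.64,82.27 308.42,30.06" fill="none" stroke="#ff0000"/>
</svg>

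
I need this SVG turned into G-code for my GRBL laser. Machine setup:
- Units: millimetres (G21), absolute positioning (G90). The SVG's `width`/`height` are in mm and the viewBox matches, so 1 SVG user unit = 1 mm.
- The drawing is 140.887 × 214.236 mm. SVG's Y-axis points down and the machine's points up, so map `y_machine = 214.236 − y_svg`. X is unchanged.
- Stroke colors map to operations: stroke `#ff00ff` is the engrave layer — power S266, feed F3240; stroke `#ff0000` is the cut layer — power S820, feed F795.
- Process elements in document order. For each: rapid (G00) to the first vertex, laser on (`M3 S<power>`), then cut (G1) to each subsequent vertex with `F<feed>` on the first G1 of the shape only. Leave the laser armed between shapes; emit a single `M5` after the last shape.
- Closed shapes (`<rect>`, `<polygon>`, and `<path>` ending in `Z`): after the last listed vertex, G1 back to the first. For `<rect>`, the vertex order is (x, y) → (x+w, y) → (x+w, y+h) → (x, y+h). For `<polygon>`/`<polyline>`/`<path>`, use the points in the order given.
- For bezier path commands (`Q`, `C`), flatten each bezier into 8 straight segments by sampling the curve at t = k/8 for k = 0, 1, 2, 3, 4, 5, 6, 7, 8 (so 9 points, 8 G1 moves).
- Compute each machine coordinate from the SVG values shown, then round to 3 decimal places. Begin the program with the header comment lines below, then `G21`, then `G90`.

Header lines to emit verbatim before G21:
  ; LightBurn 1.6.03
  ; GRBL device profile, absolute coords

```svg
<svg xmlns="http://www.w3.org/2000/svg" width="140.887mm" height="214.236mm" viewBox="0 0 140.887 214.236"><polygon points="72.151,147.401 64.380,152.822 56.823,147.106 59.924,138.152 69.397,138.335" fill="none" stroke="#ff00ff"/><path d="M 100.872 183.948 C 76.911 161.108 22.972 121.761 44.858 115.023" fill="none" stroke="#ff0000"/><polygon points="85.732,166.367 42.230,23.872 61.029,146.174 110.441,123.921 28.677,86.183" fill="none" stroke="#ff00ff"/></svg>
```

1 u = 1 mm; y_m = 214.236 − y.

[1] `<polygon>` regular polygon, #ff00ff→engrave S266 F3240: (72.151,66.835) → (64.380,61.414) → (56.823,67.130) → (59.924,76.084) → (69.397,75.901) → (72.151,66.835) (closed)

[2] `<path>` cubic bezier, #ff0000→cut S820 F795: (100.872,30.288) → (90.688,39.531) → (78.934,49.746) → (66.848,60.357) → (55.672,70.789) → (46.645,80.466) → (41.008,88.813) → (39.998,95.254) → (44.858,99.213)

[3] `<polygon>` closed polygon, #ff00ff→engrave S266 F3240: (85.732,47.869) → (42.230,190.364) → (61.029,68.062) → (110.441,90.315) → (28.677,128.053) → (85.732,47.869) (closed)

; LightBurn 1.6.03
; GRBL device profile, absolute coords
G21
G90
G00 X72.151 Y66.835
M3 S266
G1 X64.380 Y61.414 F3240
G1 X56.823 Y67.130
G1 X59.924 Y76.084
G1 X69.397 Y75.901
G1 X72.151 Y66.835
G00 X100.872 Y30.288
M3 S820
G1 X90.688 Y39.531 F795
G1 X78.934 Y49.746
G1 X66.848 Y60.357
G1 X55.672 Y70.789
G1 X46.645 Y80.466
G1 X41.008 Y88.813
G1 X39.998 Y95.254
G1 X44.858 Y99.213
G00 X85.732 Y47.869
M3 S266
G1 X42.230 Y190.364 F3240
G1 X61.029 Y68.062
G1 X110.441 Y90.315
G1 X28.677 Y128.053
G1 X85.732 Y47.869
M5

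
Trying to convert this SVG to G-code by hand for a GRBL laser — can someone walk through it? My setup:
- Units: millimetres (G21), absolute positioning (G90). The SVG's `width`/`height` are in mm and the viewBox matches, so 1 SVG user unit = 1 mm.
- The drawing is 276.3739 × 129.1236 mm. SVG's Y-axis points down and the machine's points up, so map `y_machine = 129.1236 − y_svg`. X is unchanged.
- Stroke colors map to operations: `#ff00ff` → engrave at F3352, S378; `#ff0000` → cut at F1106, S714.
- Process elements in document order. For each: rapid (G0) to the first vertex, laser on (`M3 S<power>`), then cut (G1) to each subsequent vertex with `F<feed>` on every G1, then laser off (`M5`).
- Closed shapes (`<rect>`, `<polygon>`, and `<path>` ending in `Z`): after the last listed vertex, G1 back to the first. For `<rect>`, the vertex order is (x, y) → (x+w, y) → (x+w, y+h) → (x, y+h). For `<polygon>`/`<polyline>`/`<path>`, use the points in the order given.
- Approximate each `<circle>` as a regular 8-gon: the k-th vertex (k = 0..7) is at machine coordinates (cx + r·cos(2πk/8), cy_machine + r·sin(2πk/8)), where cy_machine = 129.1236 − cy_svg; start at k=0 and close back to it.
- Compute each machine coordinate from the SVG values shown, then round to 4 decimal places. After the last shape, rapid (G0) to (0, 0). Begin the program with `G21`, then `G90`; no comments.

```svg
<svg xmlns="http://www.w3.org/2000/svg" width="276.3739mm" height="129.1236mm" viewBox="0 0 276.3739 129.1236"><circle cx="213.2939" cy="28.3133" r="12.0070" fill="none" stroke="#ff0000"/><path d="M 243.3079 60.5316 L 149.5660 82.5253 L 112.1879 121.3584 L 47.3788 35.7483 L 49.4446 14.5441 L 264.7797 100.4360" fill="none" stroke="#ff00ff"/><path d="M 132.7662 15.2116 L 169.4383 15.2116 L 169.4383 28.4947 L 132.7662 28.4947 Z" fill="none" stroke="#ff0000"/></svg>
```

G21
G90
G0 X225.3009 Y100.8103
M3 S714
G1 X221.7841 Y109.3005 F1106
G1 X213.2939 Y112.8173 F1106
G1 X204.8037 Y109.3005 F1106
G1 X201.2869 Y100.8103 F1106
G1 X204.8037 Y92.3201 F1106
G1 X213.2939 Y88.8033 F1106
G1 X221.7841 Y92.3201 F1106
G1 X225.3009 Y100.8103 F1106
M5
G0 X243.3079 Y68.5920
M3 S378
G1 X149.5660 Y46.5983 F3352
G1 X112.1879 Y7.7652 F3352
G1 X47.3788 Y93.3753 F3352
G1 X49.4446 Y114.5795 F3352
G1 X264.7797 Y28.6876 F3352
M5
G0 X132.7662 Y113.9120
M3 S714
G1 X169.4383 Y113.9120 F1106
G1 X169.4383 Y100.6289 F1106
G1 X132.7662 Y100.6289 F1106
G1 X132.7662 Y113.9120 F1106
M5
G0 X0.0000 Y0.0000

1 u = 1 mm; y_m = 129.1236 − y.

[1] `<circle>` circle, #ff0000→cut S714 F1106: (225.3009,100.8103) → (221.7841,109.3005) → (213.2939,112.8173) → (204.8037,109.3005) → (201.2869,100.8103) → (204.8037,92.3201) → (213.2939,88.8033) → (221.7841,92.3201) → (225.3009,100.8103) (closed)

[2] `<path>` open polyline, #ff00ff→engrave S378 F3352: (243.3079,68.5920) → (149.5660,46.5983) → (112.1879,7.7652) → (47.3788,93.3753) → (49.4446,114.5795) → (264.7797,28.6876)

[3] `<path>` rectangle, #ff0000→cut S714 F1106: (132.7662,113.9120) → (169.4383,113.9120) → (169.4383,100.6289) → (132.7662,100.6289) → (132.7662,113.9120) (closed)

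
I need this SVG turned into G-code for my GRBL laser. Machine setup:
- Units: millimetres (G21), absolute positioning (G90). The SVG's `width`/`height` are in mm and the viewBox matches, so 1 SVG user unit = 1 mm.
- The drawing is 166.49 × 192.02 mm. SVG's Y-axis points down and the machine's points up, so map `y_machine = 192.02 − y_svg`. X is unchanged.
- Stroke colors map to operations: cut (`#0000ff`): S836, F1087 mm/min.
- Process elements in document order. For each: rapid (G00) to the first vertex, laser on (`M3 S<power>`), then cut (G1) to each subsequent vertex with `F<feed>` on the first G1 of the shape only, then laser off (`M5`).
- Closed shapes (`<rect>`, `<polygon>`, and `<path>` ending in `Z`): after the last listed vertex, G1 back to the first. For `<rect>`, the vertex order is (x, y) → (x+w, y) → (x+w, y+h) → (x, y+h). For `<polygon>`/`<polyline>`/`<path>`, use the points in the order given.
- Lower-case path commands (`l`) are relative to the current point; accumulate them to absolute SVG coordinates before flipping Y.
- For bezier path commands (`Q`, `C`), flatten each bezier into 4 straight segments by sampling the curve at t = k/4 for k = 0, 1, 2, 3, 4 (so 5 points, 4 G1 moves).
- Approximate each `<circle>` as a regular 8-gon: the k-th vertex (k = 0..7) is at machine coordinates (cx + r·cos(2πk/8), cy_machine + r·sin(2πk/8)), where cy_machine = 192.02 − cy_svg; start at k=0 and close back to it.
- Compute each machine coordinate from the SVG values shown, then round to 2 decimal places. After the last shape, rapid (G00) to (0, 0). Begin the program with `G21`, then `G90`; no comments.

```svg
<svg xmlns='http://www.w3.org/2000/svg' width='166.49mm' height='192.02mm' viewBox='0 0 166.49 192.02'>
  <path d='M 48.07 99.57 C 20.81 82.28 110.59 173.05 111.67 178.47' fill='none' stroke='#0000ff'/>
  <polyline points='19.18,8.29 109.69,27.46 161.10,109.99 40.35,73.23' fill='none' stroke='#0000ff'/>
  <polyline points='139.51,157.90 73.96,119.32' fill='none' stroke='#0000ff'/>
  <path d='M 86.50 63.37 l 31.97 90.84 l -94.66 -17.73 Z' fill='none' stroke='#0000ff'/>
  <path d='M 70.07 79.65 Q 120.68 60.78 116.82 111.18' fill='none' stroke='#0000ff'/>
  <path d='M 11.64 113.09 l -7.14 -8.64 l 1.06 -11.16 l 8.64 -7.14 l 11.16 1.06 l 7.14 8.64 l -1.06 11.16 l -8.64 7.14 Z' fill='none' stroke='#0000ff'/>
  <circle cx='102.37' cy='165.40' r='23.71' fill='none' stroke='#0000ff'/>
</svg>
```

G21
G90
G00 X48.07 Y92.45
M3 S836
G1 X46.36 Y88.18 F1087
G1 X69.24 Y61.52
G1 X97.44 Y30.60
G1 X111.67 Y13.55
M5
G00 X19.18 Y183.73
M3 S836
G1 X109.69 Y164.56 F1087
G1 X161.10 Y82.03
G1 X40.35 Y118.79
M5
G00 X139.51 Y34.12
M3 S836
G1 X73.96 Y72.70 F1087
M5
G00 X86.50 Y128.65
M3 S836
G1 X118.47 Y37.81 F1087
G1 X23.81 Y55.54
G1 X86.50 Y128.65
M5
G00 X70.07 Y112.37
M3 S836
G1 X91.97 Y117.48 F1087
G1 X107.06 Y113.92
G1 X115.35 Y101.71
G1 X116.82 Y80.84
M5
G00 X11.64 Y78.93
M3 S836
G1 X4.50 Y87.57 F1087
G1 X5.56 Y98.73
G1 X14.20 Y105.87
G1 X25.36 Y104.81
G1 X32.50 Y96.17
G1 X31.44 Y85.01
G1 X22.80 Y77.87
G1 X11.64 Y78.93
M5
G00 X126.08 Y26.62
M3 S836
G1 X119.14 Y43.39 F1087
G1 X102.37 Y50.33
G1 X85.60 Y43.39
G1 X78.66 Y26.62
G1 X85.60 Y9.85
G1 X102.37 Y2.91
G1 X119.14 Y9.85
G1 X126.08 Y26.62
M5
G00 X0.00 Y0.00

1 u = 1 mm; y_m = 192.02 − y.

[1] `<path>` cubic bezier, #0000ff→cut S836 F1087: (48.07,92.45) → (46.36,88.18) → (69.24,61.52) → (97.44,30.60) → (111.67,13.55)

[2] `<polyline>` open polyline, #0000ff→cut S836 F1087: (19.18,183.73) → (109.69,164.56) → (161.10,82.03) → (40.35,118.79)

[3] `<polyline>` line segment, #0000ff→cut S836 F1087: (139.51,34.12) → (73.96,72.70)

[4] `<path>` regular polygon, #0000ff→cut S836 F1087: (86.50,128.65) → (118.47,37.81) → (23.81,55.54) → (86.50,128.65) (closed)

[5] `<path>` quadratic bezier, #0000ff→cut S836 F1087: (70.07,112.37) → (91.97,117.48) → (107.06,113.92) → (115.35,101.71) → (116.82,80.84)

[6] `<path>` regular polygon, #0000ff→cut S836 F1087: (11.64,78.93) → (4.50,87.57) → (5.56,98.73) → (14.20,105.87) → (25.36,104.81) → (32.50,96.17) → (31.44,85.01) → (22.80,77.87) → (11.64,78.93) (closed)

[7] `<circle>` circle, #0000ff→cut S836 F1087: (126.08,26.62) → (119.14,43.39) → (102.37,50.33) → (85.60,43.39) → (78.66,26.62) → (85.60,9.85) → (102.37,2.91) → (119.14,9.85) → (126.08,26.62) (closed)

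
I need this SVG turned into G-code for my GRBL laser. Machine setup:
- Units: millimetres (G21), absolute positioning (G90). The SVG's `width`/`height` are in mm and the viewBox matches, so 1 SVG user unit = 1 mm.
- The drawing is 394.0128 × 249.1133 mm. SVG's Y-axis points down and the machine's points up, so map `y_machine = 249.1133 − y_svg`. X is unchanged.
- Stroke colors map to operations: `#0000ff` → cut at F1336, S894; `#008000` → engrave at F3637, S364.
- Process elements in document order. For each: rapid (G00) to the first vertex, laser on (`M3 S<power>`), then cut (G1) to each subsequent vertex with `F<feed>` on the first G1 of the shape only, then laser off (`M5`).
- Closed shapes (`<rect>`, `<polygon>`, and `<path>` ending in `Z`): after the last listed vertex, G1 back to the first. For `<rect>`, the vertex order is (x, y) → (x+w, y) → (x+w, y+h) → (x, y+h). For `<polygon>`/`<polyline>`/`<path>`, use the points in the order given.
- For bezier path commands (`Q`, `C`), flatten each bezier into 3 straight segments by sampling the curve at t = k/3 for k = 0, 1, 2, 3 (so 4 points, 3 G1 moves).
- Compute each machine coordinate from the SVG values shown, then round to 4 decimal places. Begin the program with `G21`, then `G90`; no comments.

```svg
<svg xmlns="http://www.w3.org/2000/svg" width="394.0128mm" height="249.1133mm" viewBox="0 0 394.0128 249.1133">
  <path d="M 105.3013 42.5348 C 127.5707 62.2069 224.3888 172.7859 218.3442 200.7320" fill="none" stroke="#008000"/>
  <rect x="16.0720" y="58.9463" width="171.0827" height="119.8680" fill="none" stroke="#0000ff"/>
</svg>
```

Since the viewBox matches the mm dimensions, user units are millimetres directly. The only transform is the Y-flip y_m = 249.1133 − y_svg.

Shape 1 is a cubic bezier drawn with `<path>`. Its stroke #008000 means engrave at S364, F3637. After flipping Y the toolpath is (105.3013,206.5785) → (145.8495,163.0315) → (196.6720,97.4443) → (218.3442,48.3813).

Shape 2 is a rectangle drawn with `<rect>`. Its stroke #0000ff means cut at S894, F1336. After flipping Y the toolpath is (16.0720,190.1670) → (187.1547,190.1670) → (187.1547,70.2990) → (16.0720,70.2990) → (16.0720,190.1670), returning to the start.

G21
G90
G00 X105.3013 Y206.5785
M3 S364
G1 X145.8495 Y163.0315 F3637
G1 X196.6720 Y97.4443
G1 X218.3442 Y48.3813
M5
G00 X16.0720 Y190.1670
M3 S894
G1 X187.1547 Y190.1670 F1336
G1 X187.1547 Y70.2990
G1 X16.0720 Y70.2990
G1 X16.0720 Y190.1670
M5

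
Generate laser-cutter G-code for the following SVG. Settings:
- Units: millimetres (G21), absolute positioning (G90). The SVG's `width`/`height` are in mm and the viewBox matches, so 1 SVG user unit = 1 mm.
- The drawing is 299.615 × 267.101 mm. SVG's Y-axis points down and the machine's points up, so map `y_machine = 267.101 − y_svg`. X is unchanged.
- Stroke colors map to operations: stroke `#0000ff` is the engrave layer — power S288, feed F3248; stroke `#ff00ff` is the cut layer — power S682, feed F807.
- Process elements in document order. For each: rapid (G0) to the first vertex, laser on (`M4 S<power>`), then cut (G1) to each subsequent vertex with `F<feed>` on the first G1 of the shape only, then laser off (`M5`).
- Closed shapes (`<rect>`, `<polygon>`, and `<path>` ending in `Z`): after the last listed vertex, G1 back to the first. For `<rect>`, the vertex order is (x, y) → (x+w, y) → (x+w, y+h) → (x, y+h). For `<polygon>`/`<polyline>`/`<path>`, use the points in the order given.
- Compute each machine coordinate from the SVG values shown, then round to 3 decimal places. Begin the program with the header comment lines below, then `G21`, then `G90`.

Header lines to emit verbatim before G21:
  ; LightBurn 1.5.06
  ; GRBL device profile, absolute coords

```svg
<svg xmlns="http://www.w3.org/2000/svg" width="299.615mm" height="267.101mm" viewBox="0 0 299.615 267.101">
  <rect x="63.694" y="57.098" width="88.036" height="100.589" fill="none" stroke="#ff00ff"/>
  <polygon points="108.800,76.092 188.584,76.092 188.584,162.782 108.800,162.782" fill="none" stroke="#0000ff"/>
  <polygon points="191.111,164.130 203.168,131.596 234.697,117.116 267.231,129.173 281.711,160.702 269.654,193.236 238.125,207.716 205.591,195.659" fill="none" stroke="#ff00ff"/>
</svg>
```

Since the viewBox matches the mm dimensions, user units are millimetres directly. The only transform is the Y-flip y_m = 267.101 − y_svg.

Shape 1 is a rectangle drawn with `<rect>`. Its stroke #ff00ff means cut at S682, F807. After flipping Y the toolpath is (63.694,210.003) → (151.730,210.003) → (151.730,109.414) → (63.694,109.414) → (63.694,210.003), returning to the start.

Shape 2 is a rectangle drawn with `<polygon>`. Its stroke #0000ff means engrave at S288, F3248. After flipping Y the toolpath is (108.800,191.009) → (188.584,191.009) → (188.584,104.319) → (108.800,104.319) → (108.800,191.009), returning to the start.

Shape 3 is a regular polygon drawn with `<polygon>`. Its stroke #ff00ff means cut at S682, F807. After flipping Y the toolpath is (191.111,102.971) → (203.168,135.505) → (234.697,149.985) → (267.231,137.928) → (281.711,106.399) → (269.654,73.865) → (238.125,59.385) → (205.591,71.442) → (191.111,102.971), returning to the start.

; LightBurn 1.5.06
; GRBL device profile, absolute coords
G21
G90
G0 X63.694 Y210.003
M4 S682
G1 X151.730 Y210.003 F807
G1 X151.730 Y109.414
G1 X63.694 Y109.414
G1 X63.694 Y210.003
M5
G0 X108.800 Y191.009
M4 S288
G1 X188.584 Y191.009 F3248
G1 X188.584 Y104.319
G1 X108.800 Y104.319
G1 X108.800 Y191.009
M5
G0 X191.111 Y102.971
M4 S682
G1 X203.168 Y135.505 F807
G1 X234.697 Y149.985
G1 X267.231 Y137.928
G1 X281.711 Y106.399
G1 X269.654 Y73.865
G1 X238.125 Y59.385
G1 X205.591 Y71.442
G1 X191.111 Y102.971
M5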